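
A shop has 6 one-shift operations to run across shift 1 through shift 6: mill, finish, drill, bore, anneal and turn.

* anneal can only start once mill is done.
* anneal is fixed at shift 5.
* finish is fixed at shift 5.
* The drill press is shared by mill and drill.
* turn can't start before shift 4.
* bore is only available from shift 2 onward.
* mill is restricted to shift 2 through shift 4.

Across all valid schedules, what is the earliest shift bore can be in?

shift 2

Bore is available from shift 2.
bore at shift 2 is achievable: anneal=shift 5, bore=shift 2, finish=shift 5, turn=shift 4, drill=shift 1, mill=shift 2.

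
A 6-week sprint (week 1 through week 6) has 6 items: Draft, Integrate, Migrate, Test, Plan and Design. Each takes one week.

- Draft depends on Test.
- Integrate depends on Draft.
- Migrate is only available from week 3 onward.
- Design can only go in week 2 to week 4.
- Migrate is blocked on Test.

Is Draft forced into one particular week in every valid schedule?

No

Draft can be week 2 (e.g. Test=week 1, Plan=week 1, Draft=week 2, Migrate=week 3, Design=week 2, Integrate=week 3) or week 3 (e.g. Plan -> week 1; Test -> week 1; Draft -> week 3; Migrate -> week 3; Design -> week 2; Integrate -> week 4).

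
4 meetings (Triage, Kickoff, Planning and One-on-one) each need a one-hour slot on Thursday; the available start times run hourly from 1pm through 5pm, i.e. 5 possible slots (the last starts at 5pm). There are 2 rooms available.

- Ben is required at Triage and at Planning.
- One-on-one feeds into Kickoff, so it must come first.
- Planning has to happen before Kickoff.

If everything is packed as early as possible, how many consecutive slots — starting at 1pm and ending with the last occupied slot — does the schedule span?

The precedence chain requires at least 2 distinct slots.
With at most 2 per slot and 4 meetings, at least 2 slots are needed.
2 works (last occupied slot: 2pm): for example Kickoff -> 2pm; Planning -> 1pm; One-on-one -> 1pm; Triage -> 2pm.

2 slots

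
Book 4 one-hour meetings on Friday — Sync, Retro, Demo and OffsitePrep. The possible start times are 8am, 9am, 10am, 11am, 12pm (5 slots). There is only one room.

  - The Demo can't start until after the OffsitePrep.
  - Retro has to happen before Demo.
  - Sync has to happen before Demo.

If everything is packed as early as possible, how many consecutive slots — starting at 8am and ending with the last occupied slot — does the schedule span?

The precedence chain requires at least 2 distinct slots.
With at most 1 per slot and 4 meetings, at least 4 slots are needed.
4 works (last occupied slot: 11am): for example Demo=11am; OffsitePrep=10am; Sync=8am; Retro=9am.

4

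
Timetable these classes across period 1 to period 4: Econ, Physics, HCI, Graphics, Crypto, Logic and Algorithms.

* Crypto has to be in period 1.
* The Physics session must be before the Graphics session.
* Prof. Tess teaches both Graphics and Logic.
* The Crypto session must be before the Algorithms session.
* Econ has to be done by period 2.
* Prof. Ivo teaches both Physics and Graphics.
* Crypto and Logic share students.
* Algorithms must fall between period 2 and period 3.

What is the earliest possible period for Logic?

Logic at period 2 is achievable: HCI -> period 1, Algorithms -> period 2, Physics -> period 1, Logic -> period 2, Crypto -> period 1, Graphics -> period 3, Econ -> period 1.
Nothing earlier works — the conflict constraints rule out every period before period 2.

period 2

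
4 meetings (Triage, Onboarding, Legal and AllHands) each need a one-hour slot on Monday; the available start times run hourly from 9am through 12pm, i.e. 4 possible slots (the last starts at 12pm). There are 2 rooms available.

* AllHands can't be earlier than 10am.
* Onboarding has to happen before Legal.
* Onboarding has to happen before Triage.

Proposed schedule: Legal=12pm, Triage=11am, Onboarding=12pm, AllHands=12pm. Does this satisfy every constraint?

Onboarding has to happen before Triage — violated.
There are 2 rooms available — violated.
AllHands can't be earlier than 10am — holds.
Onboarding has to happen before Legal — violated.

No. There are 2 rooms available is not satisfied.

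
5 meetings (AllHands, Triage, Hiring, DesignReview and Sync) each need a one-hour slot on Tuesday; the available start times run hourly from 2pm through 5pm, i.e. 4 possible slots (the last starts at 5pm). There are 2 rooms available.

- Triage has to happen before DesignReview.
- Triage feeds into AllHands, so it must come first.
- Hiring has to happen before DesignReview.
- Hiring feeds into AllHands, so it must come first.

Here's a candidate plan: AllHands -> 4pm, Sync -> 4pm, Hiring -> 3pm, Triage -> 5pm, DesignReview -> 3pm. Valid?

Triage has to happen before DesignReview — violated.
Hiring feeds into AllHands, so it must come first — holds.
Hiring has to happen before DesignReview — violated.
Triage feeds into AllHands, so it must come first — violated.
There are 2 rooms available — holds.

No — it violates: Triage has to happen before DesignReview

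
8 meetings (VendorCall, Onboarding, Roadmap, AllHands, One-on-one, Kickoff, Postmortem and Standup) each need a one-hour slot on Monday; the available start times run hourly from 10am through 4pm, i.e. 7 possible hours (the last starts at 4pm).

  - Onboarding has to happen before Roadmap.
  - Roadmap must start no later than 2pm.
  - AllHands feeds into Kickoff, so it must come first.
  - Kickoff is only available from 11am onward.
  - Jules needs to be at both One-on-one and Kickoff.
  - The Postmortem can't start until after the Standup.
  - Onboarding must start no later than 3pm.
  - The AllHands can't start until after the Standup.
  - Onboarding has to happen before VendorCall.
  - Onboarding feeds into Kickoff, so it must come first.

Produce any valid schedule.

Kickoff -> 12pm, One-on-one -> 10am, AllHands -> 11am, Postmortem -> 11am, Roadmap -> 11am, Onboarding -> 10am, Standup -> 10am, VendorCall -> 11am

Checking: Standup(10am) before AllHands(11am); AllHands(11am) before Kickoff(12pm); Standup(10am) before Postmortem(11am); Onboarding(10am) before Roadmap(11am); Onboarding(10am) before Kickoff(12pm); Onboarding(10am) before VendorCall(11am); One-on-one(10am) != Kickoff(12pm); Roadmap=11am in [10am,2pm]; Kickoff=12pm in [11am,4pm]; Onboarding=10am in [10am,3pm].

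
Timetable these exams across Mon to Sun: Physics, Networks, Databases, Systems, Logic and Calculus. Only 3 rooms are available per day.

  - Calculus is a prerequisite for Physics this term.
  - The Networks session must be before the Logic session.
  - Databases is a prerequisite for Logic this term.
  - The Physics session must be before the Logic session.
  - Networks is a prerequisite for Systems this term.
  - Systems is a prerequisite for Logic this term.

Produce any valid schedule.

Networks=Mon, Logic=Wed, Physics=Tue, Systems=Tue, Databases=Mon, Calculus=Mon

Checking: Calculus(Mon) before Physics(Tue); Networks(Mon) before Logic(Wed); Databases(Mon) before Logic(Wed); Physics(Tue) before Logic(Wed); Networks(Mon) before Systems(Tue); Systems(Tue) before Logic(Wed); max 3 per day (cap 3).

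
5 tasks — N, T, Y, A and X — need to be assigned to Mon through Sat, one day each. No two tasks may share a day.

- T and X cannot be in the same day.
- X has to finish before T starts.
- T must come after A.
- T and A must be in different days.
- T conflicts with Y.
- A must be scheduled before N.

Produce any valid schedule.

Y=Fri; T=Wed; N=Thu; A=Mon; X=Tue

Checking: X(Tue) before T(Wed); A(Mon) before N(Thu); A(Mon) before T(Wed); T(Wed) != A(Mon); T(Wed) != X(Tue); T(Wed) != Y(Fri); max 1 per day (cap 1).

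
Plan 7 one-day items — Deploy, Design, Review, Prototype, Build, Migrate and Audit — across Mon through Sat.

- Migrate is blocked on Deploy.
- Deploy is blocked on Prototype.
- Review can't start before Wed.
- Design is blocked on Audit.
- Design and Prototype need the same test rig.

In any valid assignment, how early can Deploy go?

Tue

Precedence pushes Deploy to at least Tue; downstream work caps Deploy at Fri.
Deploy at Tue is achievable: Migrate=Wed; Review=Wed; Audit=Mon; Design=Tue; Deploy=Tue; Prototype=Mon; Build=Mon.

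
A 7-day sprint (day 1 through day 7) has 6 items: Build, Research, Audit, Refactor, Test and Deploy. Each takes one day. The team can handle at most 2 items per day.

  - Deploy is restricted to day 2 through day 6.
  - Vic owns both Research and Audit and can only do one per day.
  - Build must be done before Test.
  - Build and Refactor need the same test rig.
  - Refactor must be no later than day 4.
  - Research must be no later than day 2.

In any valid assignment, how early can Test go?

day 2

Precedence pushes Test to at least day 2.
Test at day 2 is achievable: Refactor -> day 2; Research -> day 1; Audit -> day 3; Test -> day 2; Deploy -> day 3; Build -> day 1.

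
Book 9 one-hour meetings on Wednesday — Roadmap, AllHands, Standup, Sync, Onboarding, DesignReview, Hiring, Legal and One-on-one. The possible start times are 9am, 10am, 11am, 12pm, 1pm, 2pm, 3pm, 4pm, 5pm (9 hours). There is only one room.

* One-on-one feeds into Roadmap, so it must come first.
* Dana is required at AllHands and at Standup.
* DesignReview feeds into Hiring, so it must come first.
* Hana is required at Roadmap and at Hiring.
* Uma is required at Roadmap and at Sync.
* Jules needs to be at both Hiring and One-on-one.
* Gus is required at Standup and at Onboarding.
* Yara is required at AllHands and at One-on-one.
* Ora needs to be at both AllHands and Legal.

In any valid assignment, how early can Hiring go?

Precedence pushes Hiring to at least 10am.
Hiring at 10am is achievable: AllHands in 1pm, DesignReview in 9am, One-on-one in 11am, Hiring in 10am, Onboarding in 4pm, Sync in 3pm, Roadmap in 12pm, Legal in 5pm, Standup in 2pm.

10am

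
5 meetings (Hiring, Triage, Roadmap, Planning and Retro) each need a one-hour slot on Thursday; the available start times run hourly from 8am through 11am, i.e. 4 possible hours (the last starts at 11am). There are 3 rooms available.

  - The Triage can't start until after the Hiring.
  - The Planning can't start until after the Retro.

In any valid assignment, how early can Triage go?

9am

Precedence pushes Triage to at least 9am.
Triage at 9am is achievable: Roadmap -> 8am, Triage -> 9am, Planning -> 9am, Hiring -> 8am, Retro -> 8am.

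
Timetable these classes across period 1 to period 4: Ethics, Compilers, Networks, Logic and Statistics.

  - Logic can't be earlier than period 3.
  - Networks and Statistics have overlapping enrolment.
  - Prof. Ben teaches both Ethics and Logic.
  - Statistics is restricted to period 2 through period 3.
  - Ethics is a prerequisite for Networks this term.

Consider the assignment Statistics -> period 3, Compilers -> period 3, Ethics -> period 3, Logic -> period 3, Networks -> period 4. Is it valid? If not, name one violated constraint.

Invalid. Prof. Ben teaches both Ethics and Logic.

Prof. Ben teaches both Ethics and Logic — violated.
Networks and Statistics have overlapping enrolment — holds.
Ethics is a prerequisite for Networks this term — holds.
Statistics is restricted to period 2 through period 3 — holds.
Logic can't be earlier than period 3 — holds.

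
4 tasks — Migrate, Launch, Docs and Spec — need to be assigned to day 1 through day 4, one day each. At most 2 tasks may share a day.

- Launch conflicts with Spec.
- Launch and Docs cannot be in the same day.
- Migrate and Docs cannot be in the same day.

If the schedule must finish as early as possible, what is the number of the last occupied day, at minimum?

With at most 2 per day and 4 tasks, at least 2 days are needed.
2 works (last occupied day: day 2): for example Migrate=day 1, Docs=day 2, Launch=day 1, Spec=day 2.

2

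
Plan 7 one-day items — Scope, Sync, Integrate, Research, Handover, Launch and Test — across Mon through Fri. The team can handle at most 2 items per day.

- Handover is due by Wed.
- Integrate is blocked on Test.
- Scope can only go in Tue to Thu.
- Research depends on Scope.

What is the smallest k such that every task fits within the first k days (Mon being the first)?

4 days

The precedence chain requires at least 2 distinct days.
With at most 2 per day and 7 tasks, at least 4 days are needed.
Propagating the time windows through the other constraints, Research can't land before Wed — that is day 3 counting from Mon — so the schedule must run through at least 3 days.
4 works (last occupied day: Thu): for example Integrate -> Tue; Scope -> Tue; Handover -> Mon; Launch -> Thu; Sync -> Wed; Research -> Wed; Test -> Mon.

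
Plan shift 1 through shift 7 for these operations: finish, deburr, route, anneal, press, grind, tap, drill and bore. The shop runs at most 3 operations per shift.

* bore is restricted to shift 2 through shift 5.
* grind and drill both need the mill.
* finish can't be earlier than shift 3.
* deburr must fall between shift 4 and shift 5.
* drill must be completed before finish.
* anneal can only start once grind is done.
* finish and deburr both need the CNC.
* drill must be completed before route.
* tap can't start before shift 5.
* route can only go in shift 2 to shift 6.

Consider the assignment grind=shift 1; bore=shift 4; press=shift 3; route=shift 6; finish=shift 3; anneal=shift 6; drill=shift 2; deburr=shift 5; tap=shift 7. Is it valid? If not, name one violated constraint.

route can only go in shift 2 to shift 6 — holds.
bore is restricted to shift 2 through shift 5 — holds.
anneal can only start once grind is done — holds.
finish can't be earlier than shift 3 — holds.
tap can't start before shift 5 — holds.
The shop runs at most 3 operations per shift — holds.
deburr must fall between shift 4 and shift 5 — holds.
drill must be completed before finish — holds.
drill must be completed before route — holds.
finish and deburr both need the CNC — holds.
grind and drill both need the mill — holds.

Yes, all constraints hold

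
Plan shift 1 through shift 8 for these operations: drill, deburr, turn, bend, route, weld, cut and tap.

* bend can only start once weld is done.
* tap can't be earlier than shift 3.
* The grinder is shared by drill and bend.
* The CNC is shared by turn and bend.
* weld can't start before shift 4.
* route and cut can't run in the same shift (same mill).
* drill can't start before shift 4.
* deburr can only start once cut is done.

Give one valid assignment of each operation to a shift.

tap in shift 3, bend in shift 5, deburr in shift 2, route in shift 2, weld in shift 4, turn in shift 1, drill in shift 4, cut in shift 1

Checking: cut(shift 1) before deburr(shift 2); weld(shift 4) before bend(shift 5); route(shift 2) != cut(shift 1); drill(shift 4) != bend(shift 5); turn(shift 1) != bend(shift 5); weld=shift 4 in [shift 4,shift 8]; tap=shift 3 in [shift 3,shift 8]; drill=shift 4 in [shift 4,shift 8].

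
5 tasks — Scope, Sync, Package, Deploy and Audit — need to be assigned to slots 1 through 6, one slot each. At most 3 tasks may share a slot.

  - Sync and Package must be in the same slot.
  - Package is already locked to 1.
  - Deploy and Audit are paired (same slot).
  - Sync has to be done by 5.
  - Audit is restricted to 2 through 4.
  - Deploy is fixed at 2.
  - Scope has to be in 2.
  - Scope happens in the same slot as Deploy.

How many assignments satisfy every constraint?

1

Enumerating: Deploy -> 2; Package -> 1; Audit -> 2; Sync -> 1; Scope -> 2.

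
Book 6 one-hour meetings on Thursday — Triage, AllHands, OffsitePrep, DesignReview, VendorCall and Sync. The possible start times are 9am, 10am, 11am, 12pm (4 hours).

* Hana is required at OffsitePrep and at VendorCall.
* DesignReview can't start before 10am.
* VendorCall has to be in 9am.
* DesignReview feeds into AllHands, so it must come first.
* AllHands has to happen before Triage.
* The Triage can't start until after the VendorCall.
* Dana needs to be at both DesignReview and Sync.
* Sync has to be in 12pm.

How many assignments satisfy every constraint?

Enumerating: Sync -> 12pm, Triage -> 12pm, AllHands -> 11am, VendorCall -> 9am, DesignReview -> 10am, OffsitePrep -> 10am | DesignReview -> 10am, VendorCall -> 9am, Sync -> 12pm, OffsitePrep -> 11am, Triage -> 12pm, AllHands -> 11am | Triage in 12pm; AllHands in 11am; Sync in 12pm; DesignReview in 10am; VendorCall in 9am; OffsitePrep in 12pm.

3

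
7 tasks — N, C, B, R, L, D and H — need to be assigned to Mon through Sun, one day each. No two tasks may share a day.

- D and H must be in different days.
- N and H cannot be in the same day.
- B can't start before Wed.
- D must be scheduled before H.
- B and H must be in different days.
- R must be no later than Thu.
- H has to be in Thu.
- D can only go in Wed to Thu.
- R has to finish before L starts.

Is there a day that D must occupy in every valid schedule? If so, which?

D's window is Wed–Thu.
H is fixed at Thu, and D can't share a day with H.
So D must be Wed.

Wed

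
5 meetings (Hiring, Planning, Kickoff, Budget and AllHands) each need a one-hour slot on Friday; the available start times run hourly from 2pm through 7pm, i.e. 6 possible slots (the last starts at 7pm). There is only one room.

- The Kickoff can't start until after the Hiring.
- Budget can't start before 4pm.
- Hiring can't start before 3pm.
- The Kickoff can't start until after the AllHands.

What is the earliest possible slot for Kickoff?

4pm

Precedence pushes Kickoff to at least 4pm.
Kickoff at 4pm is achievable: AllHands -> 2pm, Budget -> 5pm, Hiring -> 3pm, Planning -> 6pm, Kickoff -> 4pm.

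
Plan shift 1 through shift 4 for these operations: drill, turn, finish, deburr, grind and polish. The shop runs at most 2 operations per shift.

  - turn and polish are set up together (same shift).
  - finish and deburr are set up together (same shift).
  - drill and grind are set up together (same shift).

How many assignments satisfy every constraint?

Splitting on drill: it can be shift 1 (6), shift 2 (6), shift 3 (6), shift 4 (6). Listing each branch's schedules as (turn, finish, deburr, grind, polish) by shift number:
drill=shift 1: (2,3,3,1,2) (2,4,4,1,2) (3,2,2,1,3) (3,4,4,1,3) (4,2,2,1,4) (4,3,3,1,4) — 6.
drill=shift 2: (1,3,3,2,1) (1,4,4,2,1) (3,1,1,2,3) (3,4,4,2,3) (4,1,1,2,4) (4,3,3,2,4) — 6.
drill=shift 3: (1,2,2,3,1) (1,4,4,3,1) (2,1,1,3,2) (2,4,4,3,2) (4,1,1,3,4) (4,2,2,3,4) — 6.
drill=shift 4: (1,2,2,4,1) (1,3,3,4,1) (2,1,1,4,2) (2,3,3,4,2) (3,1,1,4,3) (3,2,2,4,3) — 6.
Summing: 6 + 6 + 6 + 6 = 24.

24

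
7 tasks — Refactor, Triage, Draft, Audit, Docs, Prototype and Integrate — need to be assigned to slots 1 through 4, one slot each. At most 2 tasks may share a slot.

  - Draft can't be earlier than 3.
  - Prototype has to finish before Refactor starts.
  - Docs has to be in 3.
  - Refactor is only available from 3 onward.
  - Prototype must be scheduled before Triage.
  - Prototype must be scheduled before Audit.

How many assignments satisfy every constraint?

18

Splitting on Refactor: it can be 3 (6), 4 (12). Listing each branch's schedules as (Triage, Draft, Audit, Docs, Prototype, Integrate):
Refactor=3: (2,4,2,3,1,1) (2,4,2,3,1,4) (2,4,4,3,1,1) (2,4,4,3,1,2) (4,4,2,3,1,1) (4,4,2,3,1,2) — 6.
Refactor=4: (2,3,2,3,1,1) (2,3,2,3,1,4) (2,3,4,3,1,1) (2,3,4,3,1,2) (2,4,2,3,1,1) (2,4,2,3,1,3) (2,4,3,3,1,1) (2,4,3,3,1,2) (3,4,2,3,1,1) (3,4,2,3,1,2) (4,3,2,3,1,1) (4,3,2,3,1,2) — 12.
Summing: 6 + 12 = 18.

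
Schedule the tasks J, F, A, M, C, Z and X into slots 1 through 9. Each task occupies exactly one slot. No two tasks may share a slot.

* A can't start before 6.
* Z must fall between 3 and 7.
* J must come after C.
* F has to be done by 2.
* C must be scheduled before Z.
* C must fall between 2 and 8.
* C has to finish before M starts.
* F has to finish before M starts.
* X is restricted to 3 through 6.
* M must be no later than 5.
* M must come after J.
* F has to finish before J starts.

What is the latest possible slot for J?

4

Precedence pushes J to at least 3; downstream work caps J at 4.
J at 4 is achievable: A=6; C=2; X=3; Z=7; J=4; M=5; F=1.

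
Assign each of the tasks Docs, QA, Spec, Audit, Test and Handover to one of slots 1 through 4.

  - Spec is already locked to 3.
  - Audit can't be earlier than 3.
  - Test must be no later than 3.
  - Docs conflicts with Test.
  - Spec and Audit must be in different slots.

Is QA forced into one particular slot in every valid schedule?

QA can be 1 (e.g. Test in 1; Handover in 1; Docs in 2; Spec in 3; QA in 1; Audit in 4) or 2 (e.g. Docs in 2, Audit in 4, Handover in 1, QA in 2, Spec in 3, Test in 1).

No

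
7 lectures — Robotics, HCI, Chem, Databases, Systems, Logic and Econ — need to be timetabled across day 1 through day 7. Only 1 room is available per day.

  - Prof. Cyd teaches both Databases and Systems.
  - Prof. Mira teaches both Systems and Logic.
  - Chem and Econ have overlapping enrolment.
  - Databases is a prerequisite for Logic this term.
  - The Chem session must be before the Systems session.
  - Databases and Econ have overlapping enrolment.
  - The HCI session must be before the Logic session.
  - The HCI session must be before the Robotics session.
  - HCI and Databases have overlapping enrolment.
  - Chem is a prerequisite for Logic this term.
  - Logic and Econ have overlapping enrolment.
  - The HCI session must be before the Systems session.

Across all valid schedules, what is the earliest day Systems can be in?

day 3

Precedence pushes Systems to at least day 2.
Systems at day 3 is achievable: Databases -> day 4, Chem -> day 2, HCI -> day 1, Systems -> day 3, Econ -> day 7, Robotics -> day 6, Logic -> day 5.
Nothing earlier works — the conflict and capacity constraints rule out every day before day 3.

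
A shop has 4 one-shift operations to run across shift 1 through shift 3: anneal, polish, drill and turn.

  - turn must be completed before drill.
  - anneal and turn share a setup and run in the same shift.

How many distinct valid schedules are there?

9

Splitting on anneal: it can be shift 1 (6), shift 2 (3). Listing each branch's schedules as (polish, drill, turn) by shift number:
anneal=shift 1: (1,2,1) (1,3,1) (2,2,1) (2,3,1) (3,2,1) (3,3,1) — 6.
anneal=shift 2: (1,3,2) (2,3,2) (3,3,2) — 3.
Summing: 6 + 3 = 9.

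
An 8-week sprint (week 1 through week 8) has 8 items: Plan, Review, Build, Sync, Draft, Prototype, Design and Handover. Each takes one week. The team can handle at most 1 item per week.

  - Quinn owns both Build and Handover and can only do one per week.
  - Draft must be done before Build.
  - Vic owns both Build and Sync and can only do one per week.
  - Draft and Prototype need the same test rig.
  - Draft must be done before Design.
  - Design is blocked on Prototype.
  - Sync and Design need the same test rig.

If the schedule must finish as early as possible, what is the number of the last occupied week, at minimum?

week 8

The precedence chain requires at least 2 distinct weeks.
With at most 1 per week and 8 tasks, at least 8 weeks are needed.
8 works (last occupied week: week 8): for example Draft=week 1, Design=week 3, Prototype=week 2, Plan=week 5, Build=week 4, Review=week 6, Sync=week 7, Handover=week 8.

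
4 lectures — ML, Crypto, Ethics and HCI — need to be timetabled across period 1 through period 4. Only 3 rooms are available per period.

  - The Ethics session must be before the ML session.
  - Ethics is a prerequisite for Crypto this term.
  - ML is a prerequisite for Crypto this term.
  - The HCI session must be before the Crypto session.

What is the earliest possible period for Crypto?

period 3

Precedence pushes Crypto to at least period 3.
Crypto at period 3 is achievable: Crypto -> period 3; Ethics -> period 1; ML -> period 2; HCI -> period 1.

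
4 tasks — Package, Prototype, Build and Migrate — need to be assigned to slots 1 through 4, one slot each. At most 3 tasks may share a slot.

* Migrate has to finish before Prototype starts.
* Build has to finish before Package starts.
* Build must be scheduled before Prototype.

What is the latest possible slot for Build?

Downstream work caps Build at 3.
Build at 3 is achievable: Migrate=1; Package=4; Prototype=4; Build=3.

3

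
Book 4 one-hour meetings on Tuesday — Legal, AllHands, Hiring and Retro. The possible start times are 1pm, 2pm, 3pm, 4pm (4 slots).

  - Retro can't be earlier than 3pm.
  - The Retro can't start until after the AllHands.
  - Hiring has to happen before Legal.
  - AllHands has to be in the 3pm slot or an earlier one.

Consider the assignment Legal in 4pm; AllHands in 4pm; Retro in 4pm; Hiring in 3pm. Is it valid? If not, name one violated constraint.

No — it violates: AllHands has to be in the 3pm slot or an earlier one

AllHands has to be in the 3pm slot or an earlier one — violated.
Retro can't be earlier than 3pm — holds.
Hiring has to happen before Legal — holds.
The Retro can't start until after the AllHands — violated.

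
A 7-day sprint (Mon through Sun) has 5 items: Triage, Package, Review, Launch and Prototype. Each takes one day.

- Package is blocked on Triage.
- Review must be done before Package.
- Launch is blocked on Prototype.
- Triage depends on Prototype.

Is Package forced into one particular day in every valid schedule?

No

Package can be Wed (e.g. Launch=Tue; Review=Mon; Prototype=Mon; Package=Wed; Triage=Tue) or Thu (e.g. Package -> Thu; Launch -> Tue; Prototype -> Mon; Review -> Mon; Triage -> Tue).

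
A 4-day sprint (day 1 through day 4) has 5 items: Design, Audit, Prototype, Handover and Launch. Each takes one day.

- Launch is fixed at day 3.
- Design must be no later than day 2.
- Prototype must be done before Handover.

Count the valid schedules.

48

Splitting on Design: it can be day 1 (24), day 2 (24). Listing each branch's schedules as (Audit, Prototype, Handover, Launch) by day number:
Design=day 1: (1,1,2,3) (1,1,3,3) (1,1,4,3) (1,2,3,3) (1,2,4,3) (1,3,4,3) (2,1,2,3) (2,1,3,3) (2,1,4,3) (2,2,3,3) (2,2,4,3) (2,3,4,3) (3,1,2,3) (3,1,3,3) (3,1,4,3) (3,2,3,3) (3,2,4,3) (3,3,4,3) (4,1,2,3) (4,1,3,3) (4,1,4,3) (4,2,3,3) (4,2,4,3) (4,3,4,3) — 24.
Design=day 2: (1,1,2,3) (1,1,3,3) (1,1,4,3) (1,2,3,3) (1,2,4,3) (1,3,4,3) (2,1,2,3) (2,1,3,3) (2,1,4,3) (2,2,3,3) (2,2,4,3) (2,3,4,3) (3,1,2,3) (3,1,3,3) (3,1,4,3) (3,2,3,3) (3,2,4,3) (3,3,4,3) (4,1,2,3) (4,1,3,3) (4,1,4,3) (4,2,3,3) (4,2,4,3) (4,3,4,3) — 24.
Summing: 24 + 24 = 48.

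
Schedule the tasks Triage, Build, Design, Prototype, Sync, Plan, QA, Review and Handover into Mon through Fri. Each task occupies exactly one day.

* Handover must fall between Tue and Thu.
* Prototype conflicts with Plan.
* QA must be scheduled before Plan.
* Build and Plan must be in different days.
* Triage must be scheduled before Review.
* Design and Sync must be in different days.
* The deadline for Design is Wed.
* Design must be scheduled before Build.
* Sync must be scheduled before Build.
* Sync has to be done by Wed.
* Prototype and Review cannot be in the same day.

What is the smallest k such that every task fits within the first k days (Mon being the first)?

The precedence chain requires at least 2 distinct days.
Could 2 days be enough, i.e. nothing placed later than Tue? No: Sync's window within 2 days is {Mon, Tue}; Build must come after Sync (at Mon or later) → {Tue}; Plan must come after QA (at Mon or later) → {Tue}; Plan can't share with Build (Tue) → nothing is left.
So 2 days is not enough.
3 works (last occupied day: Wed): for example Plan in Tue, Prototype in Mon, Review in Tue, QA in Mon, Triage in Mon, Sync in Tue, Build in Wed, Handover in Tue, Design in Mon.

3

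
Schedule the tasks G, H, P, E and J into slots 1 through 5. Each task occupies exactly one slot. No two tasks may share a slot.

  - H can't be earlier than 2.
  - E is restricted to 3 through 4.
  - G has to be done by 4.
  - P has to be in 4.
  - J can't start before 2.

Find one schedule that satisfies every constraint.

H in 2, J in 5, P in 4, G in 1, E in 3

Checking: E=3 in [3,4]; P=4 in [4,4]; G=1 in [1,4]; H=2 in [2,5]; J=5 in [2,5]; max 1 per slot (cap 1).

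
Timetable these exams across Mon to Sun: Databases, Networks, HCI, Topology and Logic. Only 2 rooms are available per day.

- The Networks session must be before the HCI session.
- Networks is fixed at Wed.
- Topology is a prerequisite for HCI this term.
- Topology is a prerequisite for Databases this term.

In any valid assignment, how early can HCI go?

Precedence pushes HCI to at least Thu.
HCI at Thu is achievable: Networks -> Wed; Logic -> Mon; HCI -> Thu; Databases -> Tue; Topology -> Mon.

Thu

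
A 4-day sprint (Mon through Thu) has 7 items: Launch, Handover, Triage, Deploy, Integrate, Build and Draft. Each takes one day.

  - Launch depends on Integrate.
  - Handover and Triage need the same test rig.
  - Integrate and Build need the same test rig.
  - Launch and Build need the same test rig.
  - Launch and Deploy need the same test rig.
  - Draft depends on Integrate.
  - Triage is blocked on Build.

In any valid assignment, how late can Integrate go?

Wed

Downstream work caps Integrate at Wed.
Integrate at Wed is achievable: Integrate in Wed; Triage in Tue; Draft in Thu; Launch in Thu; Handover in Mon; Build in Mon; Deploy in Mon.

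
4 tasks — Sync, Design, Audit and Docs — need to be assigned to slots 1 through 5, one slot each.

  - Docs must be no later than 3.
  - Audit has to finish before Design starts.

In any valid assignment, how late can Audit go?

4

Downstream work caps Audit at 4.
Audit at 4 is achievable: Design=5, Audit=4, Docs=1, Sync=1.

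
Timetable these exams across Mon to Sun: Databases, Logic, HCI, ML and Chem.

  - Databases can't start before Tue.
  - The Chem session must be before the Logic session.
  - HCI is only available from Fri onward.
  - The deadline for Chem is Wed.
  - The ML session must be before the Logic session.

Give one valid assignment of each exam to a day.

Chem in Mon; HCI in Fri; Databases in Tue; ML in Mon; Logic in Tue

Checking: Chem(Mon) before Logic(Tue); ML(Mon) before Logic(Tue); HCI=Fri in [Fri,Sun]; Chem=Mon in [Mon,Wed]; Databases=Tue in [Tue,Sun].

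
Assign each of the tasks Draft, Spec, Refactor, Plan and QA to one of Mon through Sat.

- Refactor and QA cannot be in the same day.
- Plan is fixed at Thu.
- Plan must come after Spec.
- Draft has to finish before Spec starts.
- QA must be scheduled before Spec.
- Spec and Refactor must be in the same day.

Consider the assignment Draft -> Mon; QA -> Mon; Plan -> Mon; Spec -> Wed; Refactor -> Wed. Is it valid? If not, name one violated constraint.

No — it violates: Plan is fixed at Thu

Plan must come after Spec — violated.
Draft has to finish before Spec starts — holds.
Spec and Refactor must be in the same day — holds.
Plan is fixed at Thu — violated.
Refactor and QA cannot be in the same day — holds.
QA must be scheduled before Spec — holds.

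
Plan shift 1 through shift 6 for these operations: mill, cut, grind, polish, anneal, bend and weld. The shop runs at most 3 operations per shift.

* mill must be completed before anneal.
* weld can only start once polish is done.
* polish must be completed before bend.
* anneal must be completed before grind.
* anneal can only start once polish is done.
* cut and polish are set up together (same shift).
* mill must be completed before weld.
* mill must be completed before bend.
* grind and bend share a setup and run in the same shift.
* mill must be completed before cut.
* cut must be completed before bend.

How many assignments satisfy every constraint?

Splitting on mill: it can be shift 1 (35), shift 2 (11), shift 3 (2). Listing each branch's schedules as (cut, grind, polish, anneal, bend, weld) by shift number:
mill=shift 1: (2,4,2,3,4,3) (2,4,2,3,4,4) (2,4,2,3,4,5) (2,4,2,3,4,6) (2,5,2,3,5,3) (2,5,2,3,5,4) (2,5,2,3,5,5) (2,5,2,3,5,6) (2,5,2,4,5,3) (2,5,2,4,5,4) (2,5,2,4,5,5) (2,5,2,4,5,6) (2,6,2,3,6,3) (2,6,2,3,6,4) (2,6,2,3,6,5) (2,6,2,3,6,6) (2,6,2,4,6,3) (2,6,2,4,6,4) (2,6,2,4,6,5) (2,6,2,4,6,6) (2,6,2,5,6,3) (2,6,2,5,6,4) (2,6,2,5,6,5) (2,6,2,5,6,6) (3,5,3,4,5,4) (3,5,3,4,5,5) (3,5,3,4,5,6) (3,6,3,4,6,4) (3,6,3,4,6,5) (3,6,3,4,6,6) (3,6,3,5,6,4) (3,6,3,5,6,5) (3,6,3,5,6,6) (4,6,4,5,6,5) (4,6,4,5,6,6) — 35.
mill=shift 2: (3,5,3,4,5,4) (3,5,3,4,5,5) (3,5,3,4,5,6) (3,6,3,4,6,4) (3,6,3,4,6,5) (3,6,3,4,6,6) (3,6,3,5,6,4) (3,6,3,5,6,5) (3,6,3,5,6,6) (4,6,4,5,6,5) (4,6,4,5,6,6) — 11.
mill=shift 3: (4,6,4,5,6,5) (4,6,4,5,6,6) — 2.
Summing: 35 + 11 + 2 = 48.

48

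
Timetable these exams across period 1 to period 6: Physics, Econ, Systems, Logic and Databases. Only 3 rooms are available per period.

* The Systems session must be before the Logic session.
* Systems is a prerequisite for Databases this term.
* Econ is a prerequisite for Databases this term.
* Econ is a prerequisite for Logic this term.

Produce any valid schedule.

Databases=period 2; Logic=period 2; Econ=period 1; Systems=period 1; Physics=period 1

Checking: Systems(period 1) before Databases(period 2); Systems(period 1) before Logic(period 2); Econ(period 1) before Logic(period 2); Econ(period 1) before Databases(period 2); max 3 per period (cap 3).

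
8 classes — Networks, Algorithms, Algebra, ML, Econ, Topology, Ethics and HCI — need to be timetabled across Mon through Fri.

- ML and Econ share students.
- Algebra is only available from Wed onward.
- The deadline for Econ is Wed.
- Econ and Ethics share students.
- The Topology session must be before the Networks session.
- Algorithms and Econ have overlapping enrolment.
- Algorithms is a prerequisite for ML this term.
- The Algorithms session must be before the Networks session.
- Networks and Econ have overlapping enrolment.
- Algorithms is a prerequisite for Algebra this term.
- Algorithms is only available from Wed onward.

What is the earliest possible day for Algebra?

Thu

Algebra is available from Wed; precedence pushes Algebra to at least Thu.
Algebra at Thu is achievable: Topology in Mon, Networks in Thu, Ethics in Tue, HCI in Mon, ML in Thu, Algebra in Thu, Econ in Mon, Algorithms in Wed.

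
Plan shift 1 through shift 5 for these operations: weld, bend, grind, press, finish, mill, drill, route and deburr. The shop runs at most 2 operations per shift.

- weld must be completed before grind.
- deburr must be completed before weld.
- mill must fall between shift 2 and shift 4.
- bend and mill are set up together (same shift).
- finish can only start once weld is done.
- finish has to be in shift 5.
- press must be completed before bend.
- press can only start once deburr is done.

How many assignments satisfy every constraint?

Splitting on weld: it can be shift 2 (30), shift 3 (12), shift 4 (6). Listing each branch's schedules as (bend, grind, press, finish, mill, drill, route, deburr) by shift number:
weld=shift 2: (3,4,2,5,3,1,4,1) (3,4,2,5,3,1,5,1) (3,4,2,5,3,4,1,1) (3,4,2,5,3,4,5,1) (3,4,2,5,3,5,1,1) (3,4,2,5,3,5,4,1) (3,5,2,5,3,1,4,1) (3,5,2,5,3,4,1,1) (3,5,2,5,3,4,4,1) (4,3,2,5,4,1,3,1) (4,3,2,5,4,1,5,1) (4,3,2,5,4,3,1,1) (4,3,2,5,4,3,5,1) (4,3,2,5,4,5,1,1) (4,3,2,5,4,5,3,1) (4,3,3,5,4,1,2,1) (4,3,3,5,4,1,5,1) (4,3,3,5,4,2,1,1) (4,3,3,5,4,2,5,1) (4,3,3,5,4,5,1,1) (4,3,3,5,4,5,2,1) (4,5,2,5,4,1,3,1) (4,5,2,5,4,3,1,1) (4,5,2,5,4,3,3,1) (4,5,3,5,4,1,2,1) (4,5,3,5,4,1,3,1) (4,5,3,5,4,2,1,1) (4,5,3,5,4,2,3,1) (4,5,3,5,4,3,1,1) (4,5,3,5,4,3,2,1) — 30.
weld=shift 3: (4,5,2,5,4,1,2,1) (4,5,2,5,4,1,3,1) (4,5,2,5,4,2,1,1) (4,5,2,5,4,2,3,1) (4,5,2,5,4,3,1,1) (4,5,2,5,4,3,2,1) (4,5,3,5,4,1,1,2) (4,5,3,5,4,1,2,1) (4,5,3,5,4,1,2,2) (4,5,3,5,4,2,1,1) (4,5,3,5,4,2,1,2) (4,5,3,5,4,2,2,1) — 12.
weld=shift 4: (3,5,2,5,3,1,2,1) (3,5,2,5,3,1,4,1) (3,5,2,5,3,2,1,1) (3,5,2,5,3,2,4,1) (3,5,2,5,3,4,1,1) (3,5,2,5,3,4,2,1) — 6.
Summing: 30 + 12 + 6 = 48.

48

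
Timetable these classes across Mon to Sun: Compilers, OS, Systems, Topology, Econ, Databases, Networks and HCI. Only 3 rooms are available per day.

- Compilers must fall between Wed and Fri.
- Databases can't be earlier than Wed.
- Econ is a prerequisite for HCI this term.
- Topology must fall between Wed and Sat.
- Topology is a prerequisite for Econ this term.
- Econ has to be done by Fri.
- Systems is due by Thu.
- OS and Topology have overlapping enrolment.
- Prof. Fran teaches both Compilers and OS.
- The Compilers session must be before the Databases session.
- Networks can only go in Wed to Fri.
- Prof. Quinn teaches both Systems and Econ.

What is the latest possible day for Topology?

Topology is available from Wed; Topology's own window allows nothing later than Sat; downstream work caps Topology at Thu.
Topology at Thu is achievable: HCI=Sat; Systems=Mon; Econ=Fri; Compilers=Wed; OS=Mon; Networks=Wed; Topology=Thu; Databases=Thu.

Thu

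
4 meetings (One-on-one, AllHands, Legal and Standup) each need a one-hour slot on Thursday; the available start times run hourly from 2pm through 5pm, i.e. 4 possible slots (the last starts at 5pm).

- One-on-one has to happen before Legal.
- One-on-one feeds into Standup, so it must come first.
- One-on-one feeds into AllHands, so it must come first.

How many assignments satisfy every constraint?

Splitting on One-on-one: it can be 2pm (27), 3pm (8), 4pm (1). Listing each branch's schedules as (AllHands, Legal, Standup):
One-on-one=2pm: (3pm,3pm,3pm) (3pm,3pm,4pm) (3pm,3pm,5pm) (3pm,4pm,3pm) (3pm,4pm,4pm) (3pm,4pm,5pm) (3pm,5pm,3pm) (3pm,5pm,4pm) (3pm,5pm,5pm) (4pm,3pm,3pm) (4pm,3pm,4pm) (4pm,3pm,5pm) (4pm,4pm,3pm) (4pm,4pm,4pm) (4pm,4pm,5pm) (4pm,5pm,3pm) (4pm,5pm,4pm) (4pm,5pm,5pm) (5pm,3pm,3pm) (5pm,3pm,4pm) (5pm,3pm,5pm) (5pm,4pm,3pm) (5pm,4pm,4pm) (5pm,4pm,5pm) (5pm,5pm,3pm) (5pm,5pm,4pm) (5pm,5pm,5pm) — 27.
One-on-one=3pm: (4pm,4pm,4pm) (4pm,4pm,5pm) (4pm,5pm,4pm) (4pm,5pm,5pm) (5pm,4pm,4pm) (5pm,4pm,5pm) (5pm,5pm,4pm) (5pm,5pm,5pm) — 8.
One-on-one=4pm: (5pm,5pm,5pm) — 1.
Summing: 27 + 8 + 1 = 36.

36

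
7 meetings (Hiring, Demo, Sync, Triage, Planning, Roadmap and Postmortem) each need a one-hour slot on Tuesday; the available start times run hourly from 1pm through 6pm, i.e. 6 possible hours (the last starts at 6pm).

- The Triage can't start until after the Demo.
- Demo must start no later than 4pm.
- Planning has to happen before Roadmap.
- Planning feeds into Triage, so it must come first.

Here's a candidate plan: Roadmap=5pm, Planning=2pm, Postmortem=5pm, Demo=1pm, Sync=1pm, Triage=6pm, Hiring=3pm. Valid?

Planning feeds into Triage, so it must come first — holds.
The Triage can't start until after the Demo — holds.
Planning has to happen before Roadmap — holds.
Demo must start no later than 4pm — holds.

Yes, all constraints hold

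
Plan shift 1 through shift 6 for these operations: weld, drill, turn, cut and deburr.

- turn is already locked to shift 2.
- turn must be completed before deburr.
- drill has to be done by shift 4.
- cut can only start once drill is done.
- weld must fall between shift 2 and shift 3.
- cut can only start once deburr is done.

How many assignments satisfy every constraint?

Splitting on weld: it can be shift 2 (23), shift 3 (23). Listing each branch's schedules as (drill, turn, cut, deburr) by shift number:
weld=shift 2: (1,2,4,3) (1,2,5,3) (1,2,5,4) (1,2,6,3) (1,2,6,4) (1,2,6,5) (2,2,4,3) (2,2,5,3) (2,2,5,4) (2,2,6,3) (2,2,6,4) (2,2,6,5) (3,2,4,3) (3,2,5,3) (3,2,5,4) (3,2,6,3) (3,2,6,4) (3,2,6,5) (4,2,5,3) (4,2,5,4) (4,2,6,3) (4,2,6,4) (4,2,6,5) — 23.
weld=shift 3: (1,2,4,3) (1,2,5,3) (1,2,5,4) (1,2,6,3) (1,2,6,4) (1,2,6,5) (2,2,4,3) (2,2,5,3) (2,2,5,4) (2,2,6,3) (2,2,6,4) (2,2,6,5) (3,2,4,3) (3,2,5,3) (3,2,5,4) (3,2,6,3) (3,2,6,4) (3,2,6,5) (4,2,5,3) (4,2,5,4) (4,2,6,3) (4,2,6,4) (4,2,6,5) — 23.
Summing: 23 + 23 = 46.

46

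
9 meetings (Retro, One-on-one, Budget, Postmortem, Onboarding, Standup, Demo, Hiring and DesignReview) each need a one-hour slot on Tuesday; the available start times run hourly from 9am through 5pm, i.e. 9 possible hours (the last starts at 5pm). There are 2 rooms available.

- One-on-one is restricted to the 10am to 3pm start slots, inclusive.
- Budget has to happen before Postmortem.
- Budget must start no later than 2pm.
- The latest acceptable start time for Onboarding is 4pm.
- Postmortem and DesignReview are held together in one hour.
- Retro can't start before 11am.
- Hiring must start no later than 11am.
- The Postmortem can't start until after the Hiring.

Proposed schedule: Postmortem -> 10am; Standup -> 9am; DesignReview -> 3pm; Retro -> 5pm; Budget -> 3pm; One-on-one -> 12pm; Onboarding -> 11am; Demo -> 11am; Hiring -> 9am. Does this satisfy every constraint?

Invalid. Budget has to happen before Postmortem.

There are 2 rooms available — holds.
The latest acceptable start time for Onboarding is 4pm — holds.
Budget has to happen before Postmortem — violated.
Postmortem and DesignReview are held together in one hour — violated.
The Postmortem can't start until after the Hiring — holds.
Hiring must start no later than 11am — holds.
One-on-one is restricted to the 10am to 3pm start slots, inclusive — holds.
Budget must start no later than 2pm — violated.
Retro can't start before 11am — holds.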